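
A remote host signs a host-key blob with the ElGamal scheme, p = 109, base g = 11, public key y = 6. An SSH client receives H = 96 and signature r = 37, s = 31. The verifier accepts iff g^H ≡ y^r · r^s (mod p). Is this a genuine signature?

genuine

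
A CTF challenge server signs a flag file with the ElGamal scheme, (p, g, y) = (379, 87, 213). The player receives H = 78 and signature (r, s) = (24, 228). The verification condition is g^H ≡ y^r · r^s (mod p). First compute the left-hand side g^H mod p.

87^2 = 7569 ≡ 368
87^4 ≡ 368^2 = 135424 ≡ 121
87^8 ≡ 121^2 = 14641 ≡ 239
87^16 ≡ 239^2 = 57121 ≡ 271
87^32 ≡ 271^2 = 73441 ≡ 294
87^64 ≡ 294^2 = 86436 ≡ 24
78 = 64 + 8 + 4 + 2, so 87^78 ≡ 24·239·121·368 ≡ 339 (mod 379)

339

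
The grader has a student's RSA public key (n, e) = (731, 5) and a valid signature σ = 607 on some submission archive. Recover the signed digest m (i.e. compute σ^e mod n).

717

Squares mod 731: σ^1≡607, σ^2≡25, σ^4≡625
5 = 4 + 1, so σ^5 ≡ 625·607 ≡ 717 (mod 731)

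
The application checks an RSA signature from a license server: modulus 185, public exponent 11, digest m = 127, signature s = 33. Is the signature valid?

Squares mod 185: s^1≡33, s^2≡164, s^4≡71, s^8≡46
11 = 8 + 2 + 1, so s^11 ≡ 46·164·33 ≡ 127 (mod 185)
s^11 mod 185 = 127 matches m.

valid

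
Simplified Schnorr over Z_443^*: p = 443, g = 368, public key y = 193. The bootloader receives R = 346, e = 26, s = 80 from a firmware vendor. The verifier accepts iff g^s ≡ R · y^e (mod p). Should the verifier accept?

accept

g^s mod p:
Squares mod 443: 368^1≡368, 368^2≡309, 368^4≡236, 368^8≡321, 368^16≡265, 368^32≡231, 368^64≡201
80 = 64 + 16, so 368^80 ≡ 201·265 ≡ 105 (mod 443)
R · y^e mod p:
Squares mod 443: 193^1≡193, 193^2≡37, 193^4≡40, 193^8≡271, 193^16≡346
26 = 16 + 8 + 2, so 193^26 ≡ 346·271·37 ≡ 209 (mod 443)
346·209 = 72314 ≡ 105 (mod 443)
105 ≡ 105 (mod 443); signature holds.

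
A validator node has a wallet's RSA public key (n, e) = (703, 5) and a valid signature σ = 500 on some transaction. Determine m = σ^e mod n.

651

Squares mod 703: σ^1≡500, σ^2≡435, σ^4≡118
5 = 4 + 1, so σ^5 ≡ 118·500 ≡ 651 (mod 703)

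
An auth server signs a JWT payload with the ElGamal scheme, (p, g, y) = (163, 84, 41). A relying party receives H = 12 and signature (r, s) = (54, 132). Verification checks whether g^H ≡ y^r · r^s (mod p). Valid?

Left side g^H mod p:
84^2 = 7056 ≡ 47
84^4 ≡ 47^2 = 2209 ≡ 90
84^8 ≡ 90^2 = 8100 ≡ 113
12 = 8 + 4, so 84^12 ≡ 113·90 ≡ 64 (mod 163)
Right side y^r · r^s mod p:
41^2 = 1681 ≡ 51
41^4 ≡ 51^2 = 2601 ≡ 156
41^8 ≡ 156^2 = 24336 ≡ 49
41^16 ≡ 49^2 = 2401 ≡ 119
41^32 ≡ 119^2 = 14161 ≡ 143
54 = 32 + 16 + 4 + 2, so 41^54 ≡ 143·119·156·51 ≡ 104 (mod 163)
54^2 = 2916 ≡ 145
54^4 ≡ 145^2 = 21025 ≡ 161
54^8 ≡ 161^2 = 25921 ≡ 4
54^16 ≡ 4^2 = 16
54^32 ≡ 16^2 = 256 ≡ 93
54^64 ≡ 93^2 = 8649 ≡ 10
54^128 ≡ 10^2 = 100
132 = 128 + 4, so 54^132 ≡ 100·161 ≡ 126 (mod 163)
104·126 = 13104 ≡ 64 (mod 163)
64 ≡ 64 (mod 163), so the signature is genuine.

yes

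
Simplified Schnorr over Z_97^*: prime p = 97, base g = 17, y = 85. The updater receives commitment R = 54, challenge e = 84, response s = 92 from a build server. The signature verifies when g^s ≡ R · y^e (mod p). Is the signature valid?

valid

g^s mod p:
17^2 = 289 ≡ 95
17^4 ≡ 95^2 = 9025 ≡ 4
17^8 ≡ 4^2 = 16
17^16 ≡ 16^2 = 256 ≡ 62
17^32 ≡ 62^2 = 3844 ≡ 61
17^64 ≡ 61^2 = 3721 ≡ 35
92 = 64 + 16 + 8 + 4, so 17^92 ≡ 35·62·16·4 ≡ 73 (mod 97)
R · y^e mod p:
85^2 = 7225 ≡ 47
85^4 ≡ 47^2 = 2209 ≡ 75
85^8 ≡ 75^2 = 5625 ≡ 96
85^16 ≡ 96^2 = 9216 ≡ 1
85^32 ≡ 1^2 = 1
85^64 ≡ 1^2 = 1
84 = 64 + 16 + 4, so 85^84 ≡ 1·1·75 ≡ 75 (mod 97)
54·75 = 4050 ≡ 73 (mod 97)
73 ≡ 73 (mod 97); signature holds.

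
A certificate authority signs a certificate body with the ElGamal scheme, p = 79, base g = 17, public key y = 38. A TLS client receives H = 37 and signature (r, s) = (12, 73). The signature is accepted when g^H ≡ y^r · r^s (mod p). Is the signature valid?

Left side g^H mod p:
Squares mod 79: 17^1≡17, 17^2≡52, 17^4≡18, 17^8≡8, 17^16≡64, 17^32≡67
37 = 32 + 4 + 1, so 17^37 ≡ 67·18·17 ≡ 41 (mod 79)
Right side y^r · r^s mod p:
Squares mod 79: 38^1≡38, 38^2≡22, 38^4≡10, 38^8≡21
12 = 8 + 4, so 38^12 ≡ 21·10 ≡ 52 (mod 79)
Squares mod 79: 12^1≡12, 12^2≡65, 12^4≡38, 12^8≡22, 12^16≡10, 12^32≡21, 12^64≡46
73 = 64 + 8 + 1, so 12^73 ≡ 46·22·12 ≡ 57 (mod 79)
52·57 = 2964 ≡ 41 (mod 79)
41 ≡ 41 (mod 79), so the signature is genuine.

valid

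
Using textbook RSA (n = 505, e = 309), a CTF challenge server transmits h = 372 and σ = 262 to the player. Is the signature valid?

valid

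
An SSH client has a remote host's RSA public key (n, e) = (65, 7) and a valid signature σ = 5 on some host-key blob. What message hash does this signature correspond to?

σ^7 mod 65 = 60

60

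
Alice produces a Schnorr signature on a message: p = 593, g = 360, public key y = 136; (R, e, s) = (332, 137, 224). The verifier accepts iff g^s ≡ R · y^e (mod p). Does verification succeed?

fails

g^s mod p:
360^2 = 129600 ≡ 326
360^4 ≡ 326^2 = 106276 ≡ 129
360^8 ≡ 129^2 = 16641 ≡ 37
360^16 ≡ 37^2 = 1369 ≡ 183
360^32 ≡ 183^2 = 33489 ≡ 281
360^64 ≡ 281^2 = 78961 ≡ 92
360^128 ≡ 92^2 = 8464 ≡ 162
224 = 128 + 64 + 32, so 360^224 ≡ 162·92·281 ≡ 258 (mod 593)
R · y^e mod p:
136^2 = 18496 ≡ 113
136^4 ≡ 113^2 = 12769 ≡ 316
136^8 ≡ 316^2 = 99856 ≡ 232
136^16 ≡ 232^2 = 53824 ≡ 454
136^32 ≡ 454^2 = 206116 ≡ 345
136^64 ≡ 345^2 = 119025 ≡ 425
136^128 ≡ 425^2 = 180625 ≡ 353
137 = 128 + 8 + 1, so 136^137 ≡ 353·232·136 ≡ 130 (mod 593)
332·130 = 43160 ≡ 464 (mod 593)
258 ≠ 464; the check fails.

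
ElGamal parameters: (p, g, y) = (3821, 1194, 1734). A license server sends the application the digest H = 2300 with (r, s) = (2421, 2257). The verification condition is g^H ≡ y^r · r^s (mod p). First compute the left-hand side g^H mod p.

1194^2 = 1425636 ≡ 403
1194^4 ≡ 403^2 = 162409 ≡ 1927
1194^8 ≡ 1927^2 = 3713329 ≡ 3138
1194^16 ≡ 3138^2 = 9847044 ≡ 327
1194^32 ≡ 327^2 = 106929 ≡ 3762
1194^64 ≡ 3762^2 = 14152644 ≡ 3481
1194^128 ≡ 3481^2 = 12117361 ≡ 970
1194^256 ≡ 970^2 = 940900 ≡ 934
1194^512 ≡ 934^2 = 872356 ≡ 1168
1194^1024 ≡ 1168^2 = 1364224 ≡ 127
1194^2048 ≡ 127^2 = 16129 ≡ 845
2300 = 2048 + 128 + 64 + 32 + 16 + 8 + 4, so 1194^2300 ≡ 845·970·3481·3762·327·3138·1927 ≡ 3138 (mod 3821)

3138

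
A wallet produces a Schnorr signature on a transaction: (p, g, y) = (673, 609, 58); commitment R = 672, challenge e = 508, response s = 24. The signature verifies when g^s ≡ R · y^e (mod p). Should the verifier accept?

reject

g^s mod p:
609^2 = 370881 ≡ 58
609^4 ≡ 58^2 = 3364 ≡ 672
609^8 ≡ 672^2 = 451584 ≡ 1
609^16 ≡ 1^2 = 1
24 = 16 + 8, so 609^24 ≡ 1·1 ≡ 1 (mod 673)
R · y^e mod p:
58^2 = 3364 ≡ 672
58^4 ≡ 672^2 = 451584 ≡ 1
58^8 ≡ 1^2 = 1
58^16 ≡ 1^2 = 1
58^32 ≡ 1^2 = 1
58^64 ≡ 1^2 = 1
58^128 ≡ 1^2 = 1
58^256 ≡ 1^2 = 1
508 = 256 + 128 + 64 + 32 + 16 + 8 + 4, so 58^508 ≡ 1·1·1·1·1·1·1 ≡ 1 (mod 673)
672·1 = 672 ≡ 672 (mod 673)
1 ≠ 672; the check fails.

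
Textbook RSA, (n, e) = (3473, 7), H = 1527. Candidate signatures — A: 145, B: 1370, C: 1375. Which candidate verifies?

B

Candidate A: Squares mod 3473: 145^1≡145, 145^2≡187, 145^4≡239; 7 = 4 + 2 + 1, so 145^7 ≡ 239·187·145 ≡ 3340 (mod 3473)
Candidate B: Squares mod 3473: 1370^1≡1370, 1370^2≡1480, 1370^4≡2410; 7 = 4 + 2 + 1, so 1370^7 ≡ 2410·1480·1370 ≡ 1527 (mod 3473)
  → matches H = 1527
Candidate C: Squares mod 3473: 1375^1≡1375, 1375^2≡1313, 1375^4≡1361; 7 = 4 + 2 + 1, so 1375^7 ≡ 1361·1313·1375 ≡ 2605 (mod 3473)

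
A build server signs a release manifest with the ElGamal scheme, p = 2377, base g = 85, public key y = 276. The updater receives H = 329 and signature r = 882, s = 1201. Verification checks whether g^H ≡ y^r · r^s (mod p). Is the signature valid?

Left side g^H mod p:
Squares mod 2377: 85^1≡85, 85^2≡94, 85^4≡1705, 85^8≡2331, 85^16≡2116, 85^32≡1565, 85^64≡915, 85^128≡521, 85^256≡463
329 = 256 + 64 + 8 + 1, so 85^329 ≡ 463·915·2331·85 ≡ 909 (mod 2377)
Right side y^r · r^s mod p:
Squares mod 2377: 276^1≡276, 276^2≡112, 276^4≡659, 276^8≡1667, 276^16≡176, 276^32≡75, 276^64≡871, 276^128≡378, 276^256≡264, 276^512≡763
882 = 512 + 256 + 64 + 32 + 16 + 2, so 276^882 ≡ 763·264·871·75·176·112 ≡ 784 (mod 2377)
Squares mod 2377: 882^1≡882, 882^2≡645, 882^4≡50, 882^8≡123, 882^16≡867, 882^32≡557, 882^64≡1239, 882^128≡1956, 882^256≡1343, 882^512≡1883, 882^1024≡1582
1201 = 1024 + 128 + 32 + 16 + 1, so 882^1201 ≡ 1582·1956·557·867·882 ≡ 2363 (mod 2377)
784·2363 = 1852592 ≡ 909 (mod 2377)
909 ≡ 909 (mod 2377), so the signature is genuine.

valid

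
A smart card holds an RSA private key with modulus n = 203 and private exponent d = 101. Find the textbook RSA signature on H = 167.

34

H^2 ≡ 167^2 = 27889 ≡ 78
H^4 ≡ 78^2 = 6084 ≡ 197
H^8 ≡ 197^2 = 38809 ≡ 36
H^16 ≡ 36^2 = 1296 ≡ 78
H^32 ≡ 78^2 = 6084 ≡ 197
H^64 ≡ 197^2 = 38809 ≡ 36
101 = 64 + 32 + 4 + 1, so H^101 ≡ 36·197·197·167 ≡ 34 (mod 203)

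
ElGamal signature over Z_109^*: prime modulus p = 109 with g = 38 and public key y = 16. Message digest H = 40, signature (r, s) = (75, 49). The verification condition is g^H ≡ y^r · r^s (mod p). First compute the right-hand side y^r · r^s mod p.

Squares mod 109: 16^1≡16, 16^2≡38, 16^4≡27, 16^8≡75, 16^16≡66, 16^32≡105, 16^64≡16
75 = 64 + 8 + 2 + 1, so 16^75 ≡ 16·75·38·16 ≡ 63 (mod 109)
Squares mod 109: 75^1≡75, 75^2≡66, 75^4≡105, 75^8≡16, 75^16≡38, 75^32≡27
49 = 32 + 16 + 1, so 75^49 ≡ 27·38·75 ≡ 105 (mod 109)
y^r · r^s ≡ 63·105 = 6615 ≡ 75 (mod 109)

75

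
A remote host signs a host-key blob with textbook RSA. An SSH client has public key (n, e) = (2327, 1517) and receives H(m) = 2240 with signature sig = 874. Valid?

sig^1517 mod 2327 = 87
sig^1517 mod 2327 = 87, but H(m) = 2240.

no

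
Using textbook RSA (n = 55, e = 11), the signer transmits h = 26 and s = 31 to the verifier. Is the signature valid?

s^2 ≡ 31^2 = 961 ≡ 26
s^4 ≡ 26^2 = 676 ≡ 16
s^8 ≡ 16^2 = 256 ≡ 36
11 = 8 + 2 + 1, so s^11 ≡ 36·26·31 ≡ 31 (mod 55)
31 ≠ 26, so verification fails.

invalid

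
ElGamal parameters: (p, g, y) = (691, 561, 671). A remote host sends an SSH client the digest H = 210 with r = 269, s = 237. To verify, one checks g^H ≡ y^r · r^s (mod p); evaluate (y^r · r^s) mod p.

311

671^2 = 450241 ≡ 400
671^4 ≡ 400^2 = 160000 ≡ 379
671^8 ≡ 379^2 = 143641 ≡ 604
671^16 ≡ 604^2 = 364816 ≡ 659
671^32 ≡ 659^2 = 434281 ≡ 333
671^64 ≡ 333^2 = 110889 ≡ 329
671^128 ≡ 329^2 = 108241 ≡ 445
671^256 ≡ 445^2 = 198025 ≡ 399
269 = 256 + 8 + 4 + 1, so 671^269 ≡ 399·604·379·671 ≡ 32 (mod 691)
269^2 = 72361 ≡ 497
269^4 ≡ 497^2 = 247009 ≡ 322
269^8 ≡ 322^2 = 103684 ≡ 34
269^16 ≡ 34^2 = 1156 ≡ 465
269^32 ≡ 465^2 = 216225 ≡ 633
269^64 ≡ 633^2 = 400689 ≡ 600
269^128 ≡ 600^2 = 360000 ≡ 680
237 = 128 + 64 + 32 + 8 + 4 + 1, so 269^237 ≡ 680·600·633·34·322·269 ≡ 420 (mod 691)
y^r · r^s ≡ 32·420 = 13440 ≡ 311 (mod 691)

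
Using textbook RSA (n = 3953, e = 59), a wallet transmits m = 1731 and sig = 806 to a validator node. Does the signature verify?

Squares mod 3953: sig^1≡806, sig^2≡1344, sig^4≡3768, sig^8≡2601, sig^16≡1618, sig^32≡1038
59 = 32 + 16 + 8 + 2 + 1, so sig^59 ≡ 1038·1618·2601·1344·806 ≡ 2222 (mod 3953)
sig^59 mod 3953 = 2222, but m = 1731.

does not verify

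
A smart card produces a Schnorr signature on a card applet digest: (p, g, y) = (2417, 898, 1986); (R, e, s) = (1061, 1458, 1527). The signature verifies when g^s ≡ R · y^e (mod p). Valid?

g^s mod p:
898^1527 mod 2417 = 1788
R · y^e mod p:
1986^1458 mod 2417 = 1774
1061·1774 = 1882214 ≡ 1788 (mod 2417)
1788 ≡ 1788 (mod 2417); signature holds.

yes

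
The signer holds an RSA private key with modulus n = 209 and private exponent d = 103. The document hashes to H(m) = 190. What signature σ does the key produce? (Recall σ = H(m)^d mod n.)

38

Squares mod 209: (H(m))^1≡190, (H(m))^2≡152, (H(m))^4≡114, (H(m))^8≡38, (H(m))^16≡190, (H(m))^32≡152, (H(m))^64≡114
103 = 64 + 32 + 4 + 2 + 1, so (H(m))^103 ≡ 114·152·114·152·190 ≡ 38 (mod 209)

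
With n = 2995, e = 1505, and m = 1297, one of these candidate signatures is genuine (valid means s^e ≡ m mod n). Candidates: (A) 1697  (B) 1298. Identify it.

A

Candidate A: 1697^1505 mod 2995 = 1297
  → matches m = 1297
Candidate B: 1298^1505 mod 2995 = 1698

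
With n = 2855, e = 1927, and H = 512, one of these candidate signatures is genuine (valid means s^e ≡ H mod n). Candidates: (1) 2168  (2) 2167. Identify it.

1

Candidate 1: 2168^2 = 4700224 ≡ 894; 2168^4 ≡ 894^2 = 799236 ≡ 2691; 2168^8 ≡ 2691^2 = 7241481 ≡ 1201; 2168^16 ≡ 1201^2 = 1442401 ≡ 626; 2168^32 ≡ 626^2 = 391876 ≡ 741; 2168^64 ≡ 741^2 = 549081 ≡ 921; 2168^128 ≡ 921^2 = 848241 ≡ 306; 2168^256 ≡ 306^2 = 93636 ≡ 2276; 2168^512 ≡ 2276^2 = 5180176 ≡ 1206; 2168^1024 ≡ 1206^2 = 1454436 ≡ 1241; 1927 = 1024 + 512 + 256 + 128 + 4 + 2 + 1, so 2168^1927 ≡ 1241·1206·2276·306·2691·894·2168 ≡ 512 (mod 2855)
  → matches H = 512
Candidate 2: 2167^2 = 4695889 ≡ 2269; 2167^4 ≡ 2269^2 = 5148361 ≡ 796; 2167^8 ≡ 796^2 = 633616 ≡ 2661; 2167^16 ≡ 2661^2 = 7080921 ≡ 521; 2167^32 ≡ 521^2 = 271441 ≡ 216; 2167^64 ≡ 216^2 = 46656 ≡ 976; 2167^128 ≡ 976^2 = 952576 ≡ 1861; 2167^256 ≡ 1861^2 = 3463321 ≡ 206; 2167^512 ≡ 206^2 = 42436 ≡ 2466; 2167^1024 ≡ 2466^2 = 6081156 ≡ 6; 1927 = 1024 + 512 + 256 + 128 + 4 + 2 + 1, so 2167^1927 ≡ 6·2466·206·1861·796·2269·2167 ≡ 848 (mod 2855)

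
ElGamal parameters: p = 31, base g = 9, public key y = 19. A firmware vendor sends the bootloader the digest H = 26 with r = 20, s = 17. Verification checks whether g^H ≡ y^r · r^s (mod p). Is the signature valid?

Left side g^H mod p:
9^2 = 81 ≡ 19
9^4 ≡ 19^2 = 361 ≡ 20
9^8 ≡ 20^2 = 400 ≡ 28
9^16 ≡ 28^2 = 784 ≡ 9
26 = 16 + 8 + 2, so 9^26 ≡ 9·28·19 ≡ 14 (mod 31)
Right side y^r · r^s mod p:
19^2 = 361 ≡ 20
19^4 ≡ 20^2 = 400 ≡ 28
19^8 ≡ 28^2 = 784 ≡ 9
19^16 ≡ 9^2 = 81 ≡ 19
20 = 16 + 4, so 19^20 ≡ 19·28 ≡ 5 (mod 31)
20^2 = 400 ≡ 28
20^4 ≡ 28^2 = 784 ≡ 9
20^8 ≡ 9^2 = 81 ≡ 19
20^16 ≡ 19^2 = 361 ≡ 20
17 = 16 + 1, so 20^17 ≡ 20·20 ≡ 28 (mod 31)
5·28 = 140 ≡ 16 (mod 31)
14 ≠ 16, so verification fails.

invalid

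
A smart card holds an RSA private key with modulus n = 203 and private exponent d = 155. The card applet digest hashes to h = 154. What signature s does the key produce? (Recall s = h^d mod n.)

154

h^2 ≡ 154^2 = 23716 ≡ 168
h^4 ≡ 168^2 = 28224 ≡ 7
h^8 ≡ 7^2 = 49
h^16 ≡ 49^2 = 2401 ≡ 168
h^32 ≡ 168^2 = 28224 ≡ 7
h^64 ≡ 7^2 = 49
h^128 ≡ 49^2 = 2401 ≡ 168
155 = 128 + 16 + 8 + 2 + 1, so h^155 ≡ 168·168·49·168·154 ≡ 154 (mod 203)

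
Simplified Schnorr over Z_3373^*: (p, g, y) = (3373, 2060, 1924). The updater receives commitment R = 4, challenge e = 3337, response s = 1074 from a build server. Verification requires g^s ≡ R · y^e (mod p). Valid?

g^s mod p:
Squares mod 3373: 2060^1≡2060, 2060^2≡366, 2060^4≡2409, 2060^8≡1721, 2060^16≡347, 2060^32≡2354, 2060^64≡2850, 2060^128≡316, 2060^256≡2039, 2060^512≡1985, 2060^1024≡561
1074 = 1024 + 32 + 16 + 2, so 2060^1074 ≡ 561·2354·347·366 ≡ 1985 (mod 3373)
R · y^e mod p:
Squares mod 3373: 1924^1≡1924, 1924^2≡1595, 1924^4≡783, 1924^8≡2576, 1924^16≡1085, 1924^32≡48, 1924^64≡2304, 1924^128≡2687, 1924^256≡1749, 1924^512≡3063, 1924^1024≡1656, 1924^2048≡87
3337 = 2048 + 1024 + 256 + 8 + 1, so 1924^3337 ≡ 87·1656·1749·2576·1924 ≡ 4 (mod 3373)
4·4 = 16 ≡ 16 (mod 3373)
1985 ≠ 16; the check fails.

no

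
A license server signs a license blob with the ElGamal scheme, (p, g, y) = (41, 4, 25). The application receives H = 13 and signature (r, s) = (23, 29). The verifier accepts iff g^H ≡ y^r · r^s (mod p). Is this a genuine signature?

Left side g^H mod p:
Squares mod 41: 4^1≡4, 4^2≡16, 4^4≡10, 4^8≡18
13 = 8 + 4 + 1, so 4^13 ≡ 18·10·4 ≡ 23 (mod 41)
Right side y^r · r^s mod p:
Squares mod 41: 25^1≡25, 25^2≡10, 25^4≡18, 25^8≡37, 25^16≡16
23 = 16 + 4 + 2 + 1, so 25^23 ≡ 16·18·10·25 ≡ 4 (mod 41)
Squares mod 41: 23^1≡23, 23^2≡37, 23^4≡16, 23^8≡10, 23^16≡18
29 = 16 + 8 + 4 + 1, so 23^29 ≡ 18·10·16·23 ≡ 25 (mod 41)
4·25 = 100 ≡ 18 (mod 41)
23 ≠ 18, so verification fails.

forged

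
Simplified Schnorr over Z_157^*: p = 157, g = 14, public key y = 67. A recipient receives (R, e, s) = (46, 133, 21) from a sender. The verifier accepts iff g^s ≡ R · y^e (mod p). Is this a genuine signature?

forged

g^s mod p:
14^2 = 196 ≡ 39
14^4 ≡ 39^2 = 1521 ≡ 108
14^8 ≡ 108^2 = 11664 ≡ 46
14^16 ≡ 46^2 = 2116 ≡ 75
21 = 16 + 4 + 1, so 14^21 ≡ 75·108·14 ≡ 46 (mod 157)
R · y^e mod p:
67^2 = 4489 ≡ 93
67^4 ≡ 93^2 = 8649 ≡ 14
67^8 ≡ 14^2 = 196 ≡ 39
67^16 ≡ 39^2 = 1521 ≡ 108
67^32 ≡ 108^2 = 11664 ≡ 46
67^64 ≡ 46^2 = 2116 ≡ 75
67^128 ≡ 75^2 = 5625 ≡ 130
133 = 128 + 4 + 1, so 67^133 ≡ 130·14·67 ≡ 108 (mod 157)
46·108 = 4968 ≡ 101 (mod 157)
46 ≠ 101; the check fails.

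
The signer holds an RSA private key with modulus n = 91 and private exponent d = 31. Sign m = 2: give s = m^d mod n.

37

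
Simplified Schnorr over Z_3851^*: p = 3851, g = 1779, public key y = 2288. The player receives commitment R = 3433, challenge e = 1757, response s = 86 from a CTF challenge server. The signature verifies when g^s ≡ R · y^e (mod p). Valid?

g^s mod p:
1779^2 = 3164841 ≡ 3170
1779^4 ≡ 3170^2 = 10048900 ≡ 1641
1779^8 ≡ 1641^2 = 2692881 ≡ 1032
1779^16 ≡ 1032^2 = 1065024 ≡ 2148
1779^32 ≡ 2148^2 = 4613904 ≡ 406
1779^64 ≡ 406^2 = 164836 ≡ 3094
86 = 64 + 16 + 4 + 2, so 1779^86 ≡ 3094·2148·1641·3170 ≡ 1911 (mod 3851)
R · y^e mod p:
2288^2 = 5234944 ≡ 1435
2288^4 ≡ 1435^2 = 2059225 ≡ 2791
2288^8 ≡ 2791^2 = 7789681 ≡ 2959
2288^16 ≡ 2959^2 = 8755681 ≡ 2358
2288^32 ≡ 2358^2 = 5560164 ≡ 3171
2288^64 ≡ 3171^2 = 10055241 ≡ 280
2288^128 ≡ 280^2 = 78400 ≡ 1380
2288^256 ≡ 1380^2 = 1904400 ≡ 2006
2288^512 ≡ 2006^2 = 4024036 ≡ 3592
2288^1024 ≡ 3592^2 = 12902464 ≡ 1614
1757 = 1024 + 512 + 128 + 64 + 16 + 8 + 4 + 1, so 2288^1757 ≡ 1614·3592·1380·280·2358·2959·2791·2288 ≡ 2400 (mod 3851)
3433·2400 = 8239200 ≡ 1911 (mod 3851)
1911 ≡ 1911 (mod 3851); signature holds.

yes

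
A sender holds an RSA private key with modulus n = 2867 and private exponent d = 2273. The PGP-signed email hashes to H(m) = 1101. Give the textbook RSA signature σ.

1735

Squares mod 2867: (H(m))^1≡1101, (H(m))^2≡2327, (H(m))^4≡2033, (H(m))^8≡1742, (H(m))^16≡1278, (H(m))^32≡1961, (H(m))^64≡874, (H(m))^128≡1254, (H(m))^256≡1400, (H(m))^512≡1839, (H(m))^1024≡1728, (H(m))^2048≡1437
2273 = 2048 + 128 + 64 + 32 + 1, so (H(m))^2273 ≡ 1437·1254·874·1961·1101 ≡ 1735 (mod 2867)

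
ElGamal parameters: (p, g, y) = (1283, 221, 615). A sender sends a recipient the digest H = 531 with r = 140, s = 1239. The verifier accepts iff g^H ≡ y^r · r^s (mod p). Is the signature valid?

Left side g^H mod p:
221^531 mod 1283 = 767
Right side y^r · r^s mod p:
615^140 mod 1283 = 151
140^1239 mod 1283 = 209
151·209 = 31559 ≡ 767 (mod 1283)
767 ≡ 767 (mod 1283), so the signature is genuine.

valid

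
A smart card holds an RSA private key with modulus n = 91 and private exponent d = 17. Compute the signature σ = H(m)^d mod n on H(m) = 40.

(H(m))^17 mod 91 = 66

66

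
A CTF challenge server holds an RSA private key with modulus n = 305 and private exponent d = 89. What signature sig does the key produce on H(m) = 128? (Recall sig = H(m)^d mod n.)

193

(H(m))^89 mod 305 = 193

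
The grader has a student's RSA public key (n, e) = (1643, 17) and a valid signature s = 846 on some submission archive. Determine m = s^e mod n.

s^2 ≡ 846^2 = 715716 ≡ 1011
s^4 ≡ 1011^2 = 1022121 ≡ 175
s^8 ≡ 175^2 = 30625 ≡ 1051
s^16 ≡ 1051^2 = 1104601 ≡ 505
17 = 16 + 1, so s^17 ≡ 505·846 ≡ 50 (mod 1643)

50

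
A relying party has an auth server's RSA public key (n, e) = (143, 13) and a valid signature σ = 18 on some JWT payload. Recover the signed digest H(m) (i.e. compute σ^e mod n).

57

σ^2 ≡ 18^2 = 324 ≡ 38
σ^4 ≡ 38^2 = 1444 ≡ 14
σ^8 ≡ 14^2 = 196 ≡ 53
13 = 8 + 4 + 1, so σ^13 ≡ 53·14·18 ≡ 57 (mod 143)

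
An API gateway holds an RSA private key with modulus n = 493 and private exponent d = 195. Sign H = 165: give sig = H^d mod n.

Squares mod 493: H^1≡165, H^2≡110, H^4≡268, H^8≡339, H^16≡52, H^32≡239, H^64≡426, H^128≡52
195 = 128 + 64 + 2 + 1, so H^195 ≡ 52·426·110·165 ≡ 45 (mod 493)

45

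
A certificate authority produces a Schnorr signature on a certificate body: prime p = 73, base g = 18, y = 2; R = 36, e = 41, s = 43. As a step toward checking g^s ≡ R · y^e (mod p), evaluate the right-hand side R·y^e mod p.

Squares mod 73: 2^1≡2, 2^2≡4, 2^4≡16, 2^8≡37, 2^16≡55, 2^32≡32
41 = 32 + 8 + 1, so 2^41 ≡ 32·37·2 ≡ 32 (mod 73)
R · y^e ≡ 36·32 = 1152 ≡ 57 (mod 73)

57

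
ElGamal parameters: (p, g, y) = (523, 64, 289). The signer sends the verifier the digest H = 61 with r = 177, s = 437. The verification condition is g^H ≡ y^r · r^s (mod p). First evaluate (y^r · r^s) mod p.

Squares mod 523: 289^1≡289, 289^2≡364, 289^4≡177, 289^8≡472, 289^16≡509, 289^32≡196, 289^64≡237, 289^128≡208
177 = 128 + 32 + 16 + 1, so 289^177 ≡ 208·196·509·289 ≡ 73 (mod 523)
Squares mod 523: 177^1≡177, 177^2≡472, 177^4≡509, 177^8≡196, 177^16≡237, 177^32≡208, 177^64≡378, 177^128≡105, 177^256≡42
437 = 256 + 128 + 32 + 16 + 4 + 1, so 177^437 ≡ 42·105·208·237·509·177 ≡ 472 (mod 523)
y^r · r^s ≡ 73·472 = 34456 ≡ 461 (mod 523)

461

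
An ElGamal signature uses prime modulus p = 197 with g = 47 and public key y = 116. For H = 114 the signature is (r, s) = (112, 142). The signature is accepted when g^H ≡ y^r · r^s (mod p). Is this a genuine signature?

genuine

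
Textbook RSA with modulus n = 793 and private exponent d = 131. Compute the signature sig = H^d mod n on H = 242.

Squares mod 793: H^1≡242, H^2≡675, H^4≡443, H^8≡378, H^16≡144, H^32≡118, H^64≡443, H^128≡378
131 = 128 + 2 + 1, so H^131 ≡ 378·675·242 ≡ 148 (mod 793)

148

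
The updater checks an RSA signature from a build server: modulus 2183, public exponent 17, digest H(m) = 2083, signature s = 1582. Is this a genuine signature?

s^2 ≡ 1582^2 = 2502724 ≡ 1006
s^4 ≡ 1006^2 = 1012036 ≡ 1307
s^8 ≡ 1307^2 = 1708249 ≡ 1143
s^16 ≡ 1143^2 = 1306449 ≡ 1015
17 = 16 + 1, so s^17 ≡ 1015·1582 ≡ 1225 (mod 2183)
1225 ≠ 2083, so verification fails.

forged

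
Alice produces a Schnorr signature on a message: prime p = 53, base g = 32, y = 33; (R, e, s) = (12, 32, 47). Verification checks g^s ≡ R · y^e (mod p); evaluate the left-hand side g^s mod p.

51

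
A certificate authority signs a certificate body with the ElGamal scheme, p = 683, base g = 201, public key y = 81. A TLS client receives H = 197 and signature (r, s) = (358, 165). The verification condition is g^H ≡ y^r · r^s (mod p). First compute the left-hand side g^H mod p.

367

Squares mod 683: 201^1≡201, 201^2≡104, 201^4≡571, 201^8≡250, 201^16≡347, 201^32≡201, 201^64≡104, 201^128≡571
197 = 128 + 64 + 4 + 1, so 201^197 ≡ 571·104·571·201 ≡ 367 (mod 683)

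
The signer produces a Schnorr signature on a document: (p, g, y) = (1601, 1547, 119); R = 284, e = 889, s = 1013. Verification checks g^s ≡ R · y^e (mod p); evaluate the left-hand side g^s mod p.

1547^2 = 2393209 ≡ 1315
1547^4 ≡ 1315^2 = 1729225 ≡ 145
1547^8 ≡ 145^2 = 21025 ≡ 212
1547^16 ≡ 212^2 = 44944 ≡ 116
1547^32 ≡ 116^2 = 13456 ≡ 648
1547^64 ≡ 648^2 = 419904 ≡ 442
1547^128 ≡ 442^2 = 195364 ≡ 42
1547^256 ≡ 42^2 = 1764 ≡ 163
1547^512 ≡ 163^2 = 26569 ≡ 953
1013 = 512 + 256 + 128 + 64 + 32 + 16 + 4 + 1, so 1547^1013 ≡ 953·163·42·442·648·116·145·1547 ≡ 584 (mod 1601)

584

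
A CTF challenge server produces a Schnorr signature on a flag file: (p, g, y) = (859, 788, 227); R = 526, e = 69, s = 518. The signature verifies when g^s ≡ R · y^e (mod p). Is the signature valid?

invalid

g^s mod p:
788^2 = 620944 ≡ 746
788^4 ≡ 746^2 = 556516 ≡ 743
788^8 ≡ 743^2 = 552049 ≡ 571
788^16 ≡ 571^2 = 326041 ≡ 480
788^32 ≡ 480^2 = 230400 ≡ 188
788^64 ≡ 188^2 = 35344 ≡ 125
788^128 ≡ 125^2 = 15625 ≡ 163
788^256 ≡ 163^2 = 26569 ≡ 799
788^512 ≡ 799^2 = 638401 ≡ 164
518 = 512 + 4 + 2, so 788^518 ≡ 164·743·746 ≡ 494 (mod 859)
R · y^e mod p:
227^2 = 51529 ≡ 848
227^4 ≡ 848^2 = 719104 ≡ 121
227^8 ≡ 121^2 = 14641 ≡ 38
227^16 ≡ 38^2 = 1444 ≡ 585
227^32 ≡ 585^2 = 342225 ≡ 343
227^64 ≡ 343^2 = 117649 ≡ 825
69 = 64 + 4 + 1, so 227^69 ≡ 825·121·227 ≡ 714 (mod 859)
526·714 = 375564 ≡ 181 (mod 859)
494 ≠ 181; the check fails.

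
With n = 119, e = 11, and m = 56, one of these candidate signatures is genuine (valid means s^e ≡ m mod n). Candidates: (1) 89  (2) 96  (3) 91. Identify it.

3

Candidate 1: Squares mod 119: 89^1≡89, 89^2≡67, 89^4≡86, 89^8≡18; 11 = 8 + 2 + 1, so 89^11 ≡ 18·67·89 ≡ 115 (mod 119)
Candidate 2: Squares mod 119: 96^1≡96, 96^2≡53, 96^4≡72, 96^8≡67; 11 = 8 + 2 + 1, so 96^11 ≡ 67·53·96 ≡ 80 (mod 119)
Candidate 3: Squares mod 119: 91^1≡91, 91^2≡70, 91^4≡21, 91^8≡84; 11 = 8 + 2 + 1, so 91^11 ≡ 84·70·91 ≡ 56 (mod 119)
  → matches m = 56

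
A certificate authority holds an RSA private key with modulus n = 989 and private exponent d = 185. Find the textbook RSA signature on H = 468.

101

H^185 mod 989 = 101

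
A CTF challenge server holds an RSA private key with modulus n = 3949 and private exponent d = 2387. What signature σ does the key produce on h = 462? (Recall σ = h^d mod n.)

2464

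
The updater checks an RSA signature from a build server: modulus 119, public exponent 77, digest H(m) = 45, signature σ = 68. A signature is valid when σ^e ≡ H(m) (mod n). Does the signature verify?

σ^2 ≡ 68^2 = 4624 ≡ 102
σ^4 ≡ 102^2 = 10404 ≡ 51
σ^8 ≡ 51^2 = 2601 ≡ 102
σ^16 ≡ 102^2 = 10404 ≡ 51
σ^32 ≡ 51^2 = 2601 ≡ 102
σ^64 ≡ 102^2 = 10404 ≡ 51
77 = 64 + 8 + 4 + 1, so σ^77 ≡ 51·102·51·68 ≡ 17 (mod 119)
17 ≠ 45, so verification fails.

does not verify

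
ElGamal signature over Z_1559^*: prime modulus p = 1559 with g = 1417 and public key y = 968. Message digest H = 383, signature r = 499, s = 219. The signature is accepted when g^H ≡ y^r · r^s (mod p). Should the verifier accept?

reject

Left side g^H mod p:
1417^2 = 2007889 ≡ 1456
1417^4 ≡ 1456^2 = 2119936 ≡ 1255
1417^8 ≡ 1255^2 = 1575025 ≡ 435
1417^16 ≡ 435^2 = 189225 ≡ 586
1417^32 ≡ 586^2 = 343396 ≡ 416
1417^64 ≡ 416^2 = 173056 ≡ 7
1417^128 ≡ 7^2 = 49
1417^256 ≡ 49^2 = 2401 ≡ 842
383 = 256 + 64 + 32 + 16 + 8 + 4 + 2 + 1, so 1417^383 ≡ 842·7·416·586·435·1255·1456·1417 ≡ 983 (mod 1559)
Right side y^r · r^s mod p:
968^2 = 937024 ≡ 65
968^4 ≡ 65^2 = 4225 ≡ 1107
968^8 ≡ 1107^2 = 1225449 ≡ 75
968^16 ≡ 75^2 = 5625 ≡ 948
968^32 ≡ 948^2 = 898704 ≡ 720
968^64 ≡ 720^2 = 518400 ≡ 812
968^128 ≡ 812^2 = 659344 ≡ 1446
968^256 ≡ 1446^2 = 2090916 ≡ 297
499 = 256 + 128 + 64 + 32 + 16 + 2 + 1, so 968^499 ≡ 297·1446·812·720·948·65·968 ≡ 1074 (mod 1559)
499^2 = 249001 ≡ 1120
499^4 ≡ 1120^2 = 1254400 ≡ 964
499^8 ≡ 964^2 = 929296 ≡ 132
499^16 ≡ 132^2 = 17424 ≡ 275
499^32 ≡ 275^2 = 75625 ≡ 793
499^64 ≡ 793^2 = 628849 ≡ 572
499^128 ≡ 572^2 = 327184 ≡ 1353
219 = 128 + 64 + 16 + 8 + 2 + 1, so 499^219 ≡ 1353·572·275·132·1120·499 ≡ 1082 (mod 1559)
1074·1082 = 1162068 ≡ 613 (mod 1559)
983 ≠ 613, so verification fails.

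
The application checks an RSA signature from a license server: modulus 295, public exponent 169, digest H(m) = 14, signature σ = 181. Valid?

no

σ^2 ≡ 181^2 = 32761 ≡ 16
σ^4 ≡ 16^2 = 256
σ^8 ≡ 256^2 = 65536 ≡ 46
σ^16 ≡ 46^2 = 2116 ≡ 51
σ^32 ≡ 51^2 = 2601 ≡ 241
σ^64 ≡ 241^2 = 58081 ≡ 261
σ^128 ≡ 261^2 = 68121 ≡ 271
169 = 128 + 32 + 8 + 1, so σ^169 ≡ 271·241·46·181 ≡ 281 (mod 295)
The recovered value 281 does not match the digest 14.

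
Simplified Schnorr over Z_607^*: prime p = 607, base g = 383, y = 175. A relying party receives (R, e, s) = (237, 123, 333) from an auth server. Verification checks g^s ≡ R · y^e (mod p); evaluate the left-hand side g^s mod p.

383^2 = 146689 ≡ 402
383^4 ≡ 402^2 = 161604 ≡ 142
383^8 ≡ 142^2 = 20164 ≡ 133
383^16 ≡ 133^2 = 17689 ≡ 86
383^32 ≡ 86^2 = 7396 ≡ 112
383^64 ≡ 112^2 = 12544 ≡ 404
383^128 ≡ 404^2 = 163216 ≡ 540
383^256 ≡ 540^2 = 291600 ≡ 240
333 = 256 + 64 + 8 + 4 + 1, so 383^333 ≡ 240·404·133·142·383 ≡ 42 (mod 607)

42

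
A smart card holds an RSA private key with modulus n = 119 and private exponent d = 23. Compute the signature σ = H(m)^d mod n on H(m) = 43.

36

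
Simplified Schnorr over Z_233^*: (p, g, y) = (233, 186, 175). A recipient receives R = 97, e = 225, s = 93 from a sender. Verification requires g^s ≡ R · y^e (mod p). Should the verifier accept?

accept

g^s mod p:
186^93 mod 233 = 188
R · y^e mod p:
175^225 mod 233 = 74
97·74 = 7178 ≡ 188 (mod 233)
188 ≡ 188 (mod 233); signature holds.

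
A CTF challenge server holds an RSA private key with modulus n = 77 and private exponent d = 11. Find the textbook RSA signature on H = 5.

38

H^2 ≡ 5^2 = 25
H^4 ≡ 25^2 = 625 ≡ 9
H^8 ≡ 9^2 = 81 ≡ 4
11 = 8 + 2 + 1, so H^11 ≡ 4·25·5 ≡ 38 (mod 77)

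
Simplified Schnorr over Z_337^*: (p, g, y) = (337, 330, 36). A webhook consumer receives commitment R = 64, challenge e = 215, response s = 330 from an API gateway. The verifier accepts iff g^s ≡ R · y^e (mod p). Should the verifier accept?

g^s mod p:
Squares mod 337: 330^1≡330, 330^2≡49, 330^4≡42, 330^8≡79, 330^16≡175, 330^32≡295, 330^64≡79, 330^128≡175, 330^256≡295
330 = 256 + 64 + 8 + 2, so 330^330 ≡ 295·79·79·49 ≡ 103 (mod 337)
R · y^e mod p:
Squares mod 337: 36^1≡36, 36^2≡285, 36^4≡8, 36^8≡64, 36^16≡52, 36^32≡8, 36^64≡64, 36^128≡52
215 = 128 + 64 + 16 + 4 + 2 + 1, so 36^215 ≡ 52·64·52·8·285·36 ≡ 49 (mod 337)
64·49 = 3136 ≡ 103 (mod 337)
103 ≡ 103 (mod 337); signature holds.

accept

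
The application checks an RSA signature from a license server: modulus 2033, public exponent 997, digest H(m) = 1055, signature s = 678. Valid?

s^997 mod 2033 = 1055
s^997 mod 2033 = 1055 matches H(m).

yes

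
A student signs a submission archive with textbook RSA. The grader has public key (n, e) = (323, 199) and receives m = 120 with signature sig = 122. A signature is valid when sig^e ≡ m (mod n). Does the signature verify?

does not verify

sig^2 ≡ 122^2 = 14884 ≡ 26
sig^4 ≡ 26^2 = 676 ≡ 30
sig^8 ≡ 30^2 = 900 ≡ 254
sig^16 ≡ 254^2 = 64516 ≡ 239
sig^32 ≡ 239^2 = 57121 ≡ 273
sig^64 ≡ 273^2 = 74529 ≡ 239
sig^128 ≡ 239^2 = 57121 ≡ 273
199 = 128 + 64 + 4 + 2 + 1, so sig^199 ≡ 273·239·30·26·122 ≡ 198 (mod 323)
sig^199 mod 323 = 198, but m = 120.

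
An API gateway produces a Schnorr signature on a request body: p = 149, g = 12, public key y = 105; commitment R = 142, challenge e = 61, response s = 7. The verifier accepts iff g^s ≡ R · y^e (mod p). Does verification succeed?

fails

g^s mod p:
12^2 = 144
12^4 ≡ 144^2 = 20736 ≡ 25
7 = 4 + 2 + 1, so 12^7 ≡ 25·144·12 ≡ 139 (mod 149)
R · y^e mod p:
105^2 = 11025 ≡ 148
105^4 ≡ 148^2 = 21904 ≡ 1
105^8 ≡ 1^2 = 1
105^16 ≡ 1^2 = 1
105^32 ≡ 1^2 = 1
61 = 32 + 16 + 8 + 4 + 1, so 105^61 ≡ 1·1·1·1·105 ≡ 105 (mod 149)
142·105 = 14910 ≡ 10 (mod 149)
139 ≠ 10; the check fails.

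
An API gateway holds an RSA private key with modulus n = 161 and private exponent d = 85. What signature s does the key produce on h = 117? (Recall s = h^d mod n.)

Squares mod 161: h^1≡117, h^2≡4, h^4≡16, h^8≡95, h^16≡9, h^32≡81, h^64≡121
85 = 64 + 16 + 4 + 1, so h^85 ≡ 121·9·16·117 ≡ 26 (mod 161)

26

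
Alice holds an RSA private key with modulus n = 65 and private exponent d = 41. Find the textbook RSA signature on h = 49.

Squares mod 65: h^1≡49, h^2≡61, h^4≡16, h^8≡61, h^16≡16, h^32≡61
41 = 32 + 8 + 1, so h^41 ≡ 61·61·49 ≡ 4 (mod 65)

4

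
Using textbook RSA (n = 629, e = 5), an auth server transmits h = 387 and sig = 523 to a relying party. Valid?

yes

sig^2 ≡ 523^2 = 273529 ≡ 543
sig^4 ≡ 543^2 = 294849 ≡ 477
5 = 4 + 1, so sig^5 ≡ 477·523 ≡ 387 (mod 629)
387 = h, so the signature checks out.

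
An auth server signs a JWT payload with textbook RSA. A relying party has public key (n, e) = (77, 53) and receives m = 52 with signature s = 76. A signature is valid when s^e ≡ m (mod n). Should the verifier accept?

Squares mod 77: s^1≡76, s^2≡1, s^4≡1, s^8≡1, s^16≡1, s^32≡1
53 = 32 + 16 + 4 + 1, so s^53 ≡ 1·1·1·76 ≡ 76 (mod 77)
The recovered value 76 does not match the digest 52.

reject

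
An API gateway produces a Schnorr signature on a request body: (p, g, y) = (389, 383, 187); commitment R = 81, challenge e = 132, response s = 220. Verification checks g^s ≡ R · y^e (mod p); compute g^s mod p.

80

383^2 = 146689 ≡ 36
383^4 ≡ 36^2 = 1296 ≡ 129
383^8 ≡ 129^2 = 16641 ≡ 303
383^16 ≡ 303^2 = 91809 ≡ 5
383^32 ≡ 5^2 = 25
383^64 ≡ 25^2 = 625 ≡ 236
383^128 ≡ 236^2 = 55696 ≡ 69
220 = 128 + 64 + 16 + 8 + 4, so 383^220 ≡ 69·236·5·303·129 ≡ 80 (mod 389)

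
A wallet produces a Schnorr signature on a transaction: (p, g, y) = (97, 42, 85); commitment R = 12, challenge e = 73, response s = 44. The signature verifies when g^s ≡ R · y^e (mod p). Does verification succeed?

passes

g^s mod p:
42^2 = 1764 ≡ 18
42^4 ≡ 18^2 = 324 ≡ 33
42^8 ≡ 33^2 = 1089 ≡ 22
42^16 ≡ 22^2 = 484 ≡ 96
42^32 ≡ 96^2 = 9216 ≡ 1
44 = 32 + 8 + 4, so 42^44 ≡ 1·22·33 ≡ 47 (mod 97)
R · y^e mod p:
85^2 = 7225 ≡ 47
85^4 ≡ 47^2 = 2209 ≡ 75
85^8 ≡ 75^2 = 5625 ≡ 96
85^16 ≡ 96^2 = 9216 ≡ 1
85^32 ≡ 1^2 = 1
85^64 ≡ 1^2 = 1
73 = 64 + 8 + 1, so 85^73 ≡ 1·96·85 ≡ 12 (mod 97)
12·12 = 144 ≡ 47 (mod 97)
47 ≡ 47 (mod 97); signature holds.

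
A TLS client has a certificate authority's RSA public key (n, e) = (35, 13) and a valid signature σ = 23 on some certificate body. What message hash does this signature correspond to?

23

Squares mod 35: σ^1≡23, σ^2≡4, σ^4≡16, σ^8≡11
13 = 8 + 4 + 1, so σ^13 ≡ 11·16·23 ≡ 23 (mod 35)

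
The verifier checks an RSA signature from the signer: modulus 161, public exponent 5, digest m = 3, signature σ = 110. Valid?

yes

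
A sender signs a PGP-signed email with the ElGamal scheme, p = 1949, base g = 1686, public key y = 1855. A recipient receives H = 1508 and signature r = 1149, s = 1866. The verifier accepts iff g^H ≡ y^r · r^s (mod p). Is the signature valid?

Left side g^H mod p:
1686^2 = 2842596 ≡ 954
1686^4 ≡ 954^2 = 910116 ≡ 1882
1686^8 ≡ 1882^2 = 3541924 ≡ 591
1686^16 ≡ 591^2 = 349281 ≡ 410
1686^32 ≡ 410^2 = 168100 ≡ 486
1686^64 ≡ 486^2 = 236196 ≡ 367
1686^128 ≡ 367^2 = 134689 ≡ 208
1686^256 ≡ 208^2 = 43264 ≡ 386
1686^512 ≡ 386^2 = 148996 ≡ 872
1686^1024 ≡ 872^2 = 760384 ≡ 274
1508 = 1024 + 256 + 128 + 64 + 32 + 4, so 1686^1508 ≡ 274·386·208·367·486·1882 ≡ 1221 (mod 1949)
Right side y^r · r^s mod p:
1855^2 = 3441025 ≡ 1040
1855^4 ≡ 1040^2 = 1081600 ≡ 1854
1855^8 ≡ 1854^2 = 3437316 ≡ 1229
1855^16 ≡ 1229^2 = 1510441 ≡ 1915
1855^32 ≡ 1915^2 = 3667225 ≡ 1156
1855^64 ≡ 1156^2 = 1336336 ≡ 1271
1855^128 ≡ 1271^2 = 1615441 ≡ 1669
1855^256 ≡ 1669^2 = 2785561 ≡ 440
1855^512 ≡ 440^2 = 193600 ≡ 649
1855^1024 ≡ 649^2 = 421201 ≡ 217
1149 = 1024 + 64 + 32 + 16 + 8 + 4 + 1, so 1855^1149 ≡ 217·1271·1156·1915·1229·1854·1855 ≡ 196 (mod 1949)
1149^2 = 1320201 ≡ 728
1149^4 ≡ 728^2 = 529984 ≡ 1805
1149^8 ≡ 1805^2 = 3258025 ≡ 1246
1149^16 ≡ 1246^2 = 1552516 ≡ 1112
1149^32 ≡ 1112^2 = 1236544 ≡ 878
1149^64 ≡ 878^2 = 770884 ≡ 1029
1149^128 ≡ 1029^2 = 1058841 ≡ 534
1149^256 ≡ 534^2 = 285156 ≡ 602
1149^512 ≡ 602^2 = 362404 ≡ 1839
1149^1024 ≡ 1839^2 = 3381921 ≡ 406
1866 = 1024 + 512 + 256 + 64 + 8 + 2, so 1149^1866 ≡ 406·1839·602·1029·1246·728 ≡ 333 (mod 1949)
196·333 = 65268 ≡ 951 (mod 1949)
1221 ≠ 951, so verification fails.

invalid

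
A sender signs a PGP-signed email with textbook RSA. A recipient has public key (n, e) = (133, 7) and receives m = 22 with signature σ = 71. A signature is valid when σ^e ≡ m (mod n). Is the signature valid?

valid

Squares mod 133: σ^1≡71, σ^2≡120, σ^4≡36
7 = 4 + 2 + 1, so σ^7 ≡ 36·120·71 ≡ 22 (mod 133)
σ^7 mod 133 = 22 matches m.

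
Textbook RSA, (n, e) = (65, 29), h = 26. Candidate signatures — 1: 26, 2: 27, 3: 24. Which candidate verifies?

Candidate 1: Squares mod 65: 26^1≡26, 26^2≡26, 26^4≡26, 26^8≡26, 26^16≡26; 29 = 16 + 8 + 4 + 1, so 26^29 ≡ 26·26·26·26 ≡ 26 (mod 65)
  → matches h = 26
Candidate 2: Squares mod 65: 27^1≡27, 27^2≡14, 27^4≡1, 27^8≡1, 27^16≡1; 29 = 16 + 8 + 4 + 1, so 27^29 ≡ 1·1·1·27 ≡ 27 (mod 65)
Candidate 3: Squares mod 65: 24^1≡24, 24^2≡56, 24^4≡16, 24^8≡61, 24^16≡16; 29 = 16 + 8 + 4 + 1, so 24^29 ≡ 16·61·16·24 ≡ 59 (mod 65)

1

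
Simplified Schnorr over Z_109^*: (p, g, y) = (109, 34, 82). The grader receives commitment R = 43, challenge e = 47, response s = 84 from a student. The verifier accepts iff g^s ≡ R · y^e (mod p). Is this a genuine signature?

genuine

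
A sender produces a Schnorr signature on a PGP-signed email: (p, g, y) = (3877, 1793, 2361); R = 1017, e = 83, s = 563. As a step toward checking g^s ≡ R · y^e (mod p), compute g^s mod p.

1793^563 mod 3877 = 2426

2426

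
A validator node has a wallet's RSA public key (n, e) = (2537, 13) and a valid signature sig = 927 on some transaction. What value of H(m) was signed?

sig^2 ≡ 927^2 = 859329 ≡ 1823
sig^4 ≡ 1823^2 = 3323329 ≡ 2396
sig^8 ≡ 2396^2 = 5740816 ≡ 2122
13 = 8 + 4 + 1, so sig^13 ≡ 2122·2396·927 ≡ 2345 (mod 2537)

2345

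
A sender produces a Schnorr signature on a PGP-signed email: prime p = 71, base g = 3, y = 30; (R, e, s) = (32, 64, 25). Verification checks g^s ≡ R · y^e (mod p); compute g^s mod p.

37

3^2 = 9
3^4 ≡ 9^2 = 81 ≡ 10
3^8 ≡ 10^2 = 100 ≡ 29
3^16 ≡ 29^2 = 841 ≡ 60
25 = 16 + 8 + 1, so 3^25 ≡ 60·29·3 ≡ 37 (mod 71)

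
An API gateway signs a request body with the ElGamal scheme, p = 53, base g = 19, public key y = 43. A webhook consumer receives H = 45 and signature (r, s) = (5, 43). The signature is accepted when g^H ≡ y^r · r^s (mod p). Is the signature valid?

invalid

Left side g^H mod p:
19^45 mod 53 = 2
Right side y^r · r^s mod p:
43^5 mod 53 = 11
5^43 mod 53 = 41
11·41 = 451 ≡ 27 (mod 53)
2 ≠ 27, so verification fails.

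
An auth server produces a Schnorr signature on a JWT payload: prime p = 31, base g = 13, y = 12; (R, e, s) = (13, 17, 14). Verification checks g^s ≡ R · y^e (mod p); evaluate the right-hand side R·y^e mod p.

19

Squares mod 31: 12^1≡12, 12^2≡20, 12^4≡28, 12^8≡9, 12^16≡19
17 = 16 + 1, so 12^17 ≡ 19·12 ≡ 11 (mod 31)
R · y^e ≡ 13·11 = 143 ≡ 19 (mod 31)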